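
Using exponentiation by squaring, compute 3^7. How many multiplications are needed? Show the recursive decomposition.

Computing 3^7 by squaring (build up from 3^1; each line after the first costs one multiplication):

3^1 = 3
3^2 = (3^1)^2 = 3^2 = 9
3^3 = 3 * 3^2 = 3 * 9 = 27
3^6 = (3^3)^2 = 27^2 = 729
3^7 = 3 * 3^6 = 3 * 729 = 2187

Result: 2187
Multiplications needed: 4 (4 lines after 3^1)

3^7 = 2187. Using exponentiation by squaring, this requires 4 multiplications. The key idea: if the exponent is even, square the half-power; if odd, multiply by the base once.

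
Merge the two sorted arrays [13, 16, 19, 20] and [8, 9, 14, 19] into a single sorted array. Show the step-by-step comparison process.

Merging process:

Compare 13 vs 8: take 8 from right. Merged: [8]
Compare 13 vs 9: take 9 from right. Merged: [8, 9]
Compare 13 vs 14: take 13 from left. Merged: [8, 9, 13]
Compare 16 vs 14: take 14 from right. Merged: [8, 9, 13, 14]
Compare 16 vs 19: take 16 from left. Merged: [8, 9, 13, 14, 16]
Compare 19 vs 19: take 19 from left. Merged: [8, 9, 13, 14, 16, 19]
Compare 20 vs 19: take 19 from right. Merged: [8, 9, 13, 14, 16, 19, 19]
Append remaining from left: [20]. Merged: [8, 9, 13, 14, 16, 19, 19, 20]

Final merged array: [8, 9, 13, 14, 16, 19, 19, 20]
Total comparisons: 7

The merged array is [8, 9, 13, 14, 16, 19, 19, 20], requiring 7 comparisons. The merge step runs in O(n) time where n is the total number of elements.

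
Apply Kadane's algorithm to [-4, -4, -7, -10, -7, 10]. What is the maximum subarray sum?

Using Kadane's algorithm on [-4, -4, -7, -10, -7, 10]:

Scanning through the array:
Position 1 (value -4): max_ending_here = -4, max_so_far = -4
Position 2 (value -7): max_ending_here = -7, max_so_far = -4
Position 3 (value -10): max_ending_here = -10, max_so_far = -4
Position 4 (value -7): max_ending_here = -7, max_so_far = -4
Position 5 (value 10): max_ending_here = 10, max_so_far = 10

Maximum subarray: [10]
Maximum sum: 10

The maximum subarray is [10] with sum 10. This subarray runs from index 5 to index 5.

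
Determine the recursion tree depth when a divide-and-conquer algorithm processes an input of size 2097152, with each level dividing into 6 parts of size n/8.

For divide and conquer with division factor 8:

Problem sizes at each level:
Level 0: 2097152
Level 1: 262144
Level 2: 32768
Level 3: 4096
Level 4: 512
Level 5: 64
Level 6: 8
Level 7: 1

The root is level 0 and the size-1 base case is level 7 (the tree spans levels 0 through 7, i.e. 8 levels counting the root), so the depth is the number of divisions: log_8(2097152) = 7

The recursion tree depth is log_8(2097152) = 7. At each level, the problem size is divided by 8, so it takes 7 divisions to reduce to a base case of size 1. The algorithm makes 6 recursive calls at each level.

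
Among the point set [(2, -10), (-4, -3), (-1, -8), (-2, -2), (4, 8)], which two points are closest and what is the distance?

Computing all pairwise distances among 5 points:

d((2, -10), (-4, -3)) = 9.2195
d((2, -10), (-1, -8)) = 3.6056
d((2, -10), (-2, -2)) = 8.9443
d((2, -10), (4, 8)) = 18.1108
d((-4, -3), (-1, -8)) = 5.831
d((-4, -3), (-2, -2)) = 2.2361 <-- minimum
d((-4, -3), (4, 8)) = 13.6015
d((-1, -8), (-2, -2)) = 6.0828
d((-1, -8), (4, 8)) = 16.7631
d((-2, -2), (4, 8)) = 11.6619

Closest pair: (-4, -3) and (-2, -2) with distance 2.2361

The closest pair is (-4, -3) and (-2, -2) with Euclidean distance 2.2361. For 5 points, brute-force pairwise comparison is shown above. For large n, the divide-and-conquer algorithm (sort by x, recurse on halves, check the dividing strip) achieves O(n log n).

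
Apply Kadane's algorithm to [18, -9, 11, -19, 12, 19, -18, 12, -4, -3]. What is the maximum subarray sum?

Using Kadane's algorithm on [18, -9, 11, -19, 12, 19, -18, 12, -4, -3]:

Scanning through the array:
Position 1 (value -9): max_ending_here = 9, max_so_far = 18
Position 2 (value 11): max_ending_here = 20, max_so_far = 20
Position 3 (value -19): max_ending_here = 1, max_so_far = 20
Position 4 (value 12): max_ending_here = 13, max_so_far = 20
Position 5 (value 19): max_ending_here = 32, max_so_far = 32
Position 6 (value -18): max_ending_here = 14, max_so_far = 32
Position 7 (value 12): max_ending_here = 26, max_so_far = 32
Position 8 (value -4): max_ending_here = 22, max_so_far = 32
Position 9 (value -3): max_ending_here = 19, max_so_far = 32

Maximum subarray: [18, -9, 11, -19, 12, 19]
Maximum sum: 32

The maximum subarray is [18, -9, 11, -19, 12, 19] with sum 32. This subarray runs from index 0 to index 5.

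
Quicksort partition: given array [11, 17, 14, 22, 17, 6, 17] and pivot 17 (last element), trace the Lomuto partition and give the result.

Lomuto partition with pivot = 17:

Initial array: [11, 17, 14, 22, 17, 6, 17]

arr[0]=11 <= 17: swap with position 0, array becomes [11, 17, 14, 22, 17, 6, 17]
arr[1]=17 <= 17: swap with position 1, array becomes [11, 17, 14, 22, 17, 6, 17]
arr[2]=14 <= 17: swap with position 2, array becomes [11, 17, 14, 22, 17, 6, 17]
arr[3]=22 > 17: no swap
arr[4]=17 <= 17: swap with position 3, array becomes [11, 17, 14, 17, 22, 6, 17]
arr[5]=6 <= 17: swap with position 4, array becomes [11, 17, 14, 17, 6, 22, 17]

Place pivot at position 5: [11, 17, 14, 17, 6, 17, 22]
Pivot position: 5

After partitioning with pivot 17, the array becomes [11, 17, 14, 17, 6, 17, 22]. The pivot is placed at index 5. All elements to the left of the pivot are <= 17, and all elements to the right are > 17.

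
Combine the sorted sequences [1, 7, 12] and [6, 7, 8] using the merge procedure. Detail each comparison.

Merging process:

Compare 1 vs 6: take 1 from left. Merged: [1]
Compare 7 vs 6: take 6 from right. Merged: [1, 6]
Compare 7 vs 7: take 7 from left. Merged: [1, 6, 7]
Compare 12 vs 7: take 7 from right. Merged: [1, 6, 7, 7]
Compare 12 vs 8: take 8 from right. Merged: [1, 6, 7, 7, 8]
Append remaining from left: [12]. Merged: [1, 6, 7, 7, 8, 12]

Final merged array: [1, 6, 7, 7, 8, 12]
Total comparisons: 5

The merged array is [1, 6, 7, 7, 8, 12], requiring 5 comparisons. The merge step runs in O(n) time where n is the total number of elements.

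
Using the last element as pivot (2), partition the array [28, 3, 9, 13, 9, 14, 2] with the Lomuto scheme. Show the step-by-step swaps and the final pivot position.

Lomuto partition with pivot = 2:

Initial array: [28, 3, 9, 13, 9, 14, 2]

arr[0]=28 > 2: no swap
arr[1]=3 > 2: no swap
arr[2]=9 > 2: no swap
arr[3]=13 > 2: no swap
arr[4]=9 > 2: no swap
arr[5]=14 > 2: no swap

Place pivot at position 0: [2, 3, 9, 13, 9, 14, 28]
Pivot position: 0

After partitioning with pivot 2, the array becomes [2, 3, 9, 13, 9, 14, 28]. The pivot is placed at index 0. All elements to the left of the pivot are <= 2, and all elements to the right are > 2.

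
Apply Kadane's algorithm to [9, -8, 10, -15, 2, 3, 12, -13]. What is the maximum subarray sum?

Using Kadane's algorithm on [9, -8, 10, -15, 2, 3, 12, -13]:

Scanning through the array:
Position 1 (value -8): max_ending_here = 1, max_so_far = 9
Position 2 (value 10): max_ending_here = 11, max_so_far = 11
Position 3 (value -15): max_ending_here = -4, max_so_far = 11
Position 4 (value 2): max_ending_here = 2, max_so_far = 11
Position 5 (value 3): max_ending_here = 5, max_so_far = 11
Position 6 (value 12): max_ending_here = 17, max_so_far = 17
Position 7 (value -13): max_ending_here = 4, max_so_far = 17

Maximum subarray: [2, 3, 12]
Maximum sum: 17

The maximum subarray is [2, 3, 12] with sum 17. This subarray runs from index 4 to index 6.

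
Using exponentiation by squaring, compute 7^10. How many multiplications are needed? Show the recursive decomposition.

Computing 7^10 by squaring (build up from 7^1; each line after the first costs one multiplication):

7^1 = 7
7^2 = (7^1)^2 = 7^2 = 49
7^4 = (7^2)^2 = 49^2 = 2401
7^5 = 7 * 7^4 = 7 * 2401 = 16807
7^10 = (7^5)^2 = 16807^2 = 282475249

Result: 282475249
Multiplications needed: 4 (4 lines after 7^1)

7^10 = 282475249. Using exponentiation by squaring, this requires 4 multiplications. The key idea: if the exponent is even, square the half-power; if odd, multiply by the base once.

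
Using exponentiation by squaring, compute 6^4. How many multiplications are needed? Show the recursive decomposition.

Computing 6^4 by squaring (build up from 6^1; each line after the first costs one multiplication):

6^1 = 6
6^2 = (6^1)^2 = 6^2 = 36
6^4 = (6^2)^2 = 36^2 = 1296

Result: 1296
Multiplications needed: 2 (2 lines after 6^1)

6^4 = 1296. Using exponentiation by squaring, this requires 2 multiplications. The key idea: if the exponent is even, square the half-power; if odd, multiply by the base once.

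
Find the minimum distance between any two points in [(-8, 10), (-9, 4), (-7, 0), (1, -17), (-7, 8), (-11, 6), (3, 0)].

Computing all pairwise distances among 7 points:

d((-8, 10), (-9, 4)) = 6.0828
d((-8, 10), (-7, 0)) = 10.0499
d((-8, 10), (1, -17)) = 28.4605
d((-8, 10), (-7, 8)) = 2.2361 <-- minimum
d((-8, 10), (-11, 6)) = 5.0
d((-8, 10), (3, 0)) = 14.8661
d((-9, 4), (-7, 0)) = 4.4721
d((-9, 4), (1, -17)) = 23.2594
d((-9, 4), (-7, 8)) = 4.4721
d((-9, 4), (-11, 6)) = 2.8284
d((-9, 4), (3, 0)) = 12.6491
d((-7, 0), (1, -17)) = 18.7883
d((-7, 0), (-7, 8)) = 8.0
d((-7, 0), (-11, 6)) = 7.2111
d((-7, 0), (3, 0)) = 10.0
d((1, -17), (-7, 8)) = 26.2488
d((1, -17), (-11, 6)) = 25.9422
d((1, -17), (3, 0)) = 17.1172
d((-7, 8), (-11, 6)) = 4.4721
d((-7, 8), (3, 0)) = 12.8062
d((-11, 6), (3, 0)) = 15.2315

Closest pair: (-8, 10) and (-7, 8) with distance 2.2361

The closest pair is (-8, 10) and (-7, 8) with Euclidean distance 2.2361. For 7 points, brute-force pairwise comparison is shown above. For large n, the divide-and-conquer algorithm (sort by x, recurse on halves, check the dividing strip) achieves O(n log n).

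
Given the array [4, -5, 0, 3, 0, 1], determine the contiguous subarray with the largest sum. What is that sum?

Using Kadane's algorithm on [4, -5, 0, 3, 0, 1]:

Scanning through the array:
Position 1 (value -5): max_ending_here = -1, max_so_far = 4
Position 2 (value 0): max_ending_here = 0, max_so_far = 4
Position 3 (value 3): max_ending_here = 3, max_so_far = 4
Position 4 (value 0): max_ending_here = 3, max_so_far = 4
Position 5 (value 1): max_ending_here = 4, max_so_far = 4

Maximum subarray: [4]
Maximum sum: 4

The maximum subarray is [4] with sum 4. This subarray runs from index 0 to index 0.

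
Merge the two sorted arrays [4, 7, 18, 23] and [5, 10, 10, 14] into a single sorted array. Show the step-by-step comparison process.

Merging process:

Compare 4 vs 5: take 4 from left. Merged: [4]
Compare 7 vs 5: take 5 from right. Merged: [4, 5]
Compare 7 vs 10: take 7 from left. Merged: [4, 5, 7]
Compare 18 vs 10: take 10 from right. Merged: [4, 5, 7, 10]
Compare 18 vs 10: take 10 from right. Merged: [4, 5, 7, 10, 10]
Compare 18 vs 14: take 14 from right. Merged: [4, 5, 7, 10, 10, 14]
Append remaining from left: [18, 23]. Merged: [4, 5, 7, 10, 10, 14, 18, 23]

Final merged array: [4, 5, 7, 10, 10, 14, 18, 23]
Total comparisons: 6

The merged array is [4, 5, 7, 10, 10, 14, 18, 23], requiring 6 comparisons. The merge step runs in O(n) time where n is the total number of elements.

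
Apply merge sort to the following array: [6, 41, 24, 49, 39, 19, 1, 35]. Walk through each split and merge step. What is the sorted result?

Merge sort trace:

Split: [6, 41, 24, 49, 39, 19, 1, 35] -> [6, 41, 24, 49] and [39, 19, 1, 35]
  Split: [6, 41, 24, 49] -> [6, 41] and [24, 49]
    Split: [6, 41] -> [6] and [41]
    Merge: [6] + [41] -> [6, 41]
    Split: [24, 49] -> [24] and [49]
    Merge: [24] + [49] -> [24, 49]
  Merge: [6, 41] + [24, 49] -> [6, 24, 41, 49]
  Split: [39, 19, 1, 35] -> [39, 19] and [1, 35]
    Split: [39, 19] -> [39] and [19]
    Merge: [39] + [19] -> [19, 39]
    Split: [1, 35] -> [1] and [35]
    Merge: [1] + [35] -> [1, 35]
  Merge: [19, 39] + [1, 35] -> [1, 19, 35, 39]
Merge: [6, 24, 41, 49] + [1, 19, 35, 39] -> [1, 6, 19, 24, 35, 39, 41, 49]

Final sorted array: [1, 6, 19, 24, 35, 39, 41, 49]

The merge sort proceeds by recursively splitting the array and merging sorted halves.
After all merges, the sorted array is [1, 6, 19, 24, 35, 39, 41, 49].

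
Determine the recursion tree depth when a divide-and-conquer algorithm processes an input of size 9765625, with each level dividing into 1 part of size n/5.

For divide and conquer with division factor 5:

Problem sizes at each level:
Level 0: 9765625
Level 1: 1953125
Level 2: 390625
Level 3: 78125
Level 4: 15625
Level 5: 3125
Level 6: 625
Level 7: 125
Level 8: 25
Level 9: 5
Level 10: 1

The root is level 0 and the size-1 base case is level 10 (the tree spans levels 0 through 10, i.e. 11 levels counting the root), so the depth is the number of divisions: log_5(9765625) = 10

The recursion tree depth is log_5(9765625) = 10. At each level, the problem size is divided by 5, so it takes 10 divisions to reduce to a base case of size 1. The algorithm makes 1 recursive call at each level.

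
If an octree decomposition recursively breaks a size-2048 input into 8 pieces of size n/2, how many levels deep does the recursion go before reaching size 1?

For divide and conquer with division factor 2:

Problem sizes at each level:
Level 0: 2048
Level 1: 1024
Level 2: 512
Level 3: 256
Level 4: 128
Level 5: 64
Level 6: 32
Level 7: 16
Level 8: 8
Level 9: 4
Level 10: 2
Level 11: 1

The root is level 0 and the size-1 base case is level 11 (the tree spans levels 0 through 11, i.e. 12 levels counting the root), so the depth is the number of divisions: log_2(2048) = 11

The recursion tree depth is log_2(2048) = 11. At each level, the problem size is divided by 2, so it takes 11 divisions to reduce to a base case of size 1. The algorithm makes 8 recursive calls at each level.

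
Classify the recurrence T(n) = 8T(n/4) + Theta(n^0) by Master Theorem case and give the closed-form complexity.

Master Theorem for T(n) = 8T(n/4) + O(n^0):

a = 8, b = 4, c = 0
log_b(a) = log_4(8) = 1.5000

Case 1: c = 0 < log_4(8) = 1.5000
T(n) = O(n^(log_4 8))

For T(n) = 8T(n/4) + O(n^0): log_4(8) = 1.5000. This is Case 1 of the Master Theorem (c < log_b(a), work dominated by leaves), giving O(n^(log_4 8)).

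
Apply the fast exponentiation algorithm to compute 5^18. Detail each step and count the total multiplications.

Computing 5^18 by squaring (build up from 5^1; each line after the first costs one multiplication):

5^1 = 5
5^2 = (5^1)^2 = 5^2 = 25
5^4 = (5^2)^2 = 25^2 = 625
5^8 = (5^4)^2 = 625^2 = 390625
5^9 = 5 * 5^8 = 5 * 390625 = 1953125
5^18 = (5^9)^2 = 1953125^2 = 3814697265625

Result: 3814697265625
Multiplications needed: 5 (5 lines after 5^1)

5^18 = 3814697265625. Using exponentiation by squaring, this requires 5 multiplications. The key idea: if the exponent is even, square the half-power; if odd, multiply by the base once.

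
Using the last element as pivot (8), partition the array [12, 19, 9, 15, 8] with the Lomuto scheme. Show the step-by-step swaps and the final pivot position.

Lomuto partition with pivot = 8:

Initial array: [12, 19, 9, 15, 8]

arr[0]=12 > 8: no swap
arr[1]=19 > 8: no swap
arr[2]=9 > 8: no swap
arr[3]=15 > 8: no swap

Place pivot at position 0: [8, 19, 9, 15, 12]
Pivot position: 0

After partitioning with pivot 8, the array becomes [8, 19, 9, 15, 12]. The pivot is placed at index 0. All elements to the left of the pivot are <= 8, and all elements to the right are > 8.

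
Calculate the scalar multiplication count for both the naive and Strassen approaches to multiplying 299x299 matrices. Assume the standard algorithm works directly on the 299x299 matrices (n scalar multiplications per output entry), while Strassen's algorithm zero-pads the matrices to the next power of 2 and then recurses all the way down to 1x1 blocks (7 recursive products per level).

Matrix multiplication for 299x299 matrices:

Strassen's algorithm requires power-of-2 dimensions. Pad 299x299 to 512x512 (next power of 2).

Standard algorithm: 299^3 = 26730899 multiplications
Strassen's algorithm: 7^(log2(512)) = 7^9 = 40353607 multiplications
Difference: 26730899 - 40353607 = -13622708 (Strassen uses MORE here due to padding overhead — for small or just-over-power-of-2 n, padding can outweigh the per-level savings)

Standard: 26730899 multiplications (299^3). Strassen: 40353607 multiplications (7^9, after padding to 512x512). Strassen reduces 8 recursive multiplications to 7 at each level.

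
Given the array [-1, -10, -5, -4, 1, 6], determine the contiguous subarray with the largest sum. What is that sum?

Using Kadane's algorithm on [-1, -10, -5, -4, 1, 6]:

Scanning through the array:
Position 1 (value -10): max_ending_here = -10, max_so_far = -1
Position 2 (value -5): max_ending_here = -5, max_so_far = -1
Position 3 (value -4): max_ending_here = -4, max_so_far = -1
Position 4 (value 1): max_ending_here = 1, max_so_far = 1
Position 5 (value 6): max_ending_here = 7, max_so_far = 7

Maximum subarray: [1, 6]
Maximum sum: 7

The maximum subarray is [1, 6] with sum 7. This subarray runs from index 4 to index 5.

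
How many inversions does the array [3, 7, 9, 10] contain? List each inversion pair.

Finding inversions in [3, 7, 9, 10]:


Total inversions: 0

The array has 0 inversions. It is already sorted.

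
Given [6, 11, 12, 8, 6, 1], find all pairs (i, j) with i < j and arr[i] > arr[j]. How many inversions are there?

Finding inversions in [6, 11, 12, 8, 6, 1]:

(0, 5): arr[0]=6 > arr[5]=1
(1, 3): arr[1]=11 > arr[3]=8
(1, 4): arr[1]=11 > arr[4]=6
(1, 5): arr[1]=11 > arr[5]=1
(2, 3): arr[2]=12 > arr[3]=8
(2, 4): arr[2]=12 > arr[4]=6
(2, 5): arr[2]=12 > arr[5]=1
(3, 4): arr[3]=8 > arr[4]=6
(3, 5): arr[3]=8 > arr[5]=1
(4, 5): arr[4]=6 > arr[5]=1

Total inversions: 10

The array has 10 inversion(s): (0,5), (1,3), (1,4), (1,5), (2,3), (2,4), (2,5), (3,4), (3,5), (4,5). Each pair (i,j) satisfies i < j and arr[i] > arr[j].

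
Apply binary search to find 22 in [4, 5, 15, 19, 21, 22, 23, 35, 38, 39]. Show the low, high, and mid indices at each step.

Binary search for 22 in [4, 5, 15, 19, 21, 22, 23, 35, 38, 39]:

lo=0, hi=9, mid=4, arr[mid]=21 -> 21 < 22, search right half
lo=5, hi=9, mid=7, arr[mid]=35 -> 35 > 22, search left half
lo=5, hi=6, mid=5, arr[mid]=22 -> Found target at index 5!

Binary search finds 22 at index 5 after 3 comparisons. The search repeatedly halves the search space by comparing with the middle element.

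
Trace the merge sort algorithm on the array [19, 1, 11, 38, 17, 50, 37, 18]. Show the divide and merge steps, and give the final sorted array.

Merge sort trace:

Split: [19, 1, 11, 38, 17, 50, 37, 18] -> [19, 1, 11, 38] and [17, 50, 37, 18]
  Split: [19, 1, 11, 38] -> [19, 1] and [11, 38]
    Split: [19, 1] -> [19] and [1]
    Merge: [19] + [1] -> [1, 19]
    Split: [11, 38] -> [11] and [38]
    Merge: [11] + [38] -> [11, 38]
  Merge: [1, 19] + [11, 38] -> [1, 11, 19, 38]
  Split: [17, 50, 37, 18] -> [17, 50] and [37, 18]
    Split: [17, 50] -> [17] and [50]
    Merge: [17] + [50] -> [17, 50]
    Split: [37, 18] -> [37] and [18]
    Merge: [37] + [18] -> [18, 37]
  Merge: [17, 50] + [18, 37] -> [17, 18, 37, 50]
Merge: [1, 11, 19, 38] + [17, 18, 37, 50] -> [1, 11, 17, 18, 19, 37, 38, 50]

Final sorted array: [1, 11, 17, 18, 19, 37, 38, 50]

The merge sort proceeds by recursively splitting the array and merging sorted halves.
After all merges, the sorted array is [1, 11, 17, 18, 19, 37, 38, 50].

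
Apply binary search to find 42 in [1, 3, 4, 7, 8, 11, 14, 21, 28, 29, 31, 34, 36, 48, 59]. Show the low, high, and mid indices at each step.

Binary search for 42 in [1, 3, 4, 7, 8, 11, 14, 21, 28, 29, 31, 34, 36, 48, 59]:

lo=0, hi=14, mid=7, arr[mid]=21 -> 21 < 42, search right half
lo=8, hi=14, mid=11, arr[mid]=34 -> 34 < 42, search right half
lo=12, hi=14, mid=13, arr[mid]=48 -> 48 > 42, search left half
lo=12, hi=12, mid=12, arr[mid]=36 -> 36 < 42, search right half
lo=13 > hi=12, target 42 not found

Binary search determines that 42 is not in the array after 4 comparisons. The search space was exhausted without finding the target.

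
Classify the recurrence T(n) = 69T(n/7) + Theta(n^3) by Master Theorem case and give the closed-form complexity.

Master Theorem for T(n) = 69T(n/7) + O(n^3):

a = 69, b = 7, c = 3
log_b(a) = log_7(69) = 2.1759

Case 3: c = 3 > log_7(69) = 2.1759
T(n) = O(n^3) = O(n^3)

For T(n) = 69T(n/7) + O(n^3): log_7(69) = 2.1759. This is Case 3 of the Master Theorem (c > log_b(a), work dominated by root), giving O(n^3).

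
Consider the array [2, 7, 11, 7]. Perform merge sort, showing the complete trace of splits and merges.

Merge sort trace:

Split: [2, 7, 11, 7] -> [2, 7] and [11, 7]
  Split: [2, 7] -> [2] and [7]
  Merge: [2] + [7] -> [2, 7]
  Split: [11, 7] -> [11] and [7]
  Merge: [11] + [7] -> [7, 11]
Merge: [2, 7] + [7, 11] -> [2, 7, 7, 11]

Final sorted array: [2, 7, 7, 11]

The merge sort proceeds by recursively splitting the array and merging sorted halves.
After all merges, the sorted array is [2, 7, 7, 11].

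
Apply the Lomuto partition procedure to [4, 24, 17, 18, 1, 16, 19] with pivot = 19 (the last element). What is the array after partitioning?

Lomuto partition with pivot = 19:

Initial array: [4, 24, 17, 18, 1, 16, 19]

arr[0]=4 <= 19: swap with position 0, array becomes [4, 24, 17, 18, 1, 16, 19]
arr[1]=24 > 19: no swap
arr[2]=17 <= 19: swap with position 1, array becomes [4, 17, 24, 18, 1, 16, 19]
arr[3]=18 <= 19: swap with position 2, array becomes [4, 17, 18, 24, 1, 16, 19]
arr[4]=1 <= 19: swap with position 3, array becomes [4, 17, 18, 1, 24, 16, 19]
arr[5]=16 <= 19: swap with position 4, array becomes [4, 17, 18, 1, 16, 24, 19]

Place pivot at position 5: [4, 17, 18, 1, 16, 19, 24]
Pivot position: 5

After partitioning with pivot 19, the array becomes [4, 17, 18, 1, 16, 19, 24]. The pivot is placed at index 5. All elements to the left of the pivot are <= 19, and all elements to the right are > 19.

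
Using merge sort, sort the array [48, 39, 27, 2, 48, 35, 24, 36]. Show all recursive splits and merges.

Merge sort trace:

Split: [48, 39, 27, 2, 48, 35, 24, 36] -> [48, 39, 27, 2] and [48, 35, 24, 36]
  Split: [48, 39, 27, 2] -> [48, 39] and [27, 2]
    Split: [48, 39] -> [48] and [39]
    Merge: [48] + [39] -> [39, 48]
    Split: [27, 2] -> [27] and [2]
    Merge: [27] + [2] -> [2, 27]
  Merge: [39, 48] + [2, 27] -> [2, 27, 39, 48]
  Split: [48, 35, 24, 36] -> [48, 35] and [24, 36]
    Split: [48, 35] -> [48] and [35]
    Merge: [48] + [35] -> [35, 48]
    Split: [24, 36] -> [24] and [36]
    Merge: [24] + [36] -> [24, 36]
  Merge: [35, 48] + [24, 36] -> [24, 35, 36, 48]
Merge: [2, 27, 39, 48] + [24, 35, 36, 48] -> [2, 24, 27, 35, 36, 39, 48, 48]

Final sorted array: [2, 24, 27, 35, 36, 39, 48, 48]

The merge sort proceeds by recursively splitting the array and merging sorted halves.
After all merges, the sorted array is [2, 24, 27, 35, 36, 39, 48, 48].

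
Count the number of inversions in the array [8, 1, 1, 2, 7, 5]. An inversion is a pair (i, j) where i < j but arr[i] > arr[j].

Finding inversions in [8, 1, 1, 2, 7, 5]:

(0, 1): arr[0]=8 > arr[1]=1
(0, 2): arr[0]=8 > arr[2]=1
(0, 3): arr[0]=8 > arr[3]=2
(0, 4): arr[0]=8 > arr[4]=7
(0, 5): arr[0]=8 > arr[5]=5
(4, 5): arr[4]=7 > arr[5]=5

Total inversions: 6

The array has 6 inversion(s): (0,1), (0,2), (0,3), (0,4), (0,5), (4,5). Each pair (i,j) satisfies i < j and arr[i] > arr[j].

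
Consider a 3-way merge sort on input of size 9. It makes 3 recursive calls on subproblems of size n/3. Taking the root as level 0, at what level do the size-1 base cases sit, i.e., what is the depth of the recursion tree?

For divide and conquer with division factor 3:

Problem sizes at each level:
Level 0: 9
Level 1: 3
Level 2: 1

The root is level 0 and the size-1 base case is level 2 (the tree spans levels 0 through 2, i.e. 3 levels counting the root), so the depth is the number of divisions: log_3(9) = 2

The recursion tree depth is log_3(9) = 2. At each level, the problem size is divided by 3, so it takes 2 divisions to reduce to a base case of size 1. The algorithm makes 3 recursive calls at each level.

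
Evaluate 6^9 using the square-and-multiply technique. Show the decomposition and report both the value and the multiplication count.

Computing 6^9 by squaring (build up from 6^1; each line after the first costs one multiplication):

6^1 = 6
6^2 = (6^1)^2 = 6^2 = 36
6^4 = (6^2)^2 = 36^2 = 1296
6^8 = (6^4)^2 = 1296^2 = 1679616
6^9 = 6 * 6^8 = 6 * 1679616 = 10077696

Result: 10077696
Multiplications needed: 4 (4 lines after 6^1)

6^9 = 10077696. Using exponentiation by squaring, this requires 4 multiplications. The key idea: if the exponent is even, square the half-power; if odd, multiply by the base once.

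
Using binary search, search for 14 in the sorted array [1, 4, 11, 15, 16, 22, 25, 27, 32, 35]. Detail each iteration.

Binary search for 14 in [1, 4, 11, 15, 16, 22, 25, 27, 32, 35]:

lo=0, hi=9, mid=4, arr[mid]=16 -> 16 > 14, search left half
lo=0, hi=3, mid=1, arr[mid]=4 -> 4 < 14, search right half
lo=2, hi=3, mid=2, arr[mid]=11 -> 11 < 14, search right half
lo=3, hi=3, mid=3, arr[mid]=15 -> 15 > 14, search left half
lo=3 > hi=2, target 14 not found

Binary search determines that 14 is not in the array after 4 comparisons. The search space was exhausted without finding the target.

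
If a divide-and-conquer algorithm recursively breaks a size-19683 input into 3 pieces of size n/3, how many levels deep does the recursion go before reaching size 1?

For divide and conquer with division factor 3:

Problem sizes at each level:
Level 0: 19683
Level 1: 6561
Level 2: 2187
Level 3: 729
Level 4: 243
Level 5: 81
Level 6: 27
Level 7: 9
Level 8: 3
Level 9: 1

The root is level 0 and the size-1 base case is level 9 (the tree spans levels 0 through 9, i.e. 10 levels counting the root), so the depth is the number of divisions: log_3(19683) = 9

The recursion tree depth is log_3(19683) = 9. At each level, the problem size is divided by 3, so it takes 9 divisions to reduce to a base case of size 1. The algorithm makes 3 recursive calls at each level.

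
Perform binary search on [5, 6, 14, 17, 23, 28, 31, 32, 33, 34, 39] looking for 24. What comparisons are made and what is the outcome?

Binary search for 24 in [5, 6, 14, 17, 23, 28, 31, 32, 33, 34, 39]:

lo=0, hi=10, mid=5, arr[mid]=28 -> 28 > 24, search left half
lo=0, hi=4, mid=2, arr[mid]=14 -> 14 < 24, search right half
lo=3, hi=4, mid=3, arr[mid]=17 -> 17 < 24, search right half
lo=4, hi=4, mid=4, arr[mid]=23 -> 23 < 24, search right half
lo=5 > hi=4, target 24 not found

Binary search determines that 24 is not in the array after 4 comparisons. The search space was exhausted without finding the target.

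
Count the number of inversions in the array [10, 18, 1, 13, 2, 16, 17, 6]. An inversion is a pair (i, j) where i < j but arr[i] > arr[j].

Finding inversions in [10, 18, 1, 13, 2, 16, 17, 6]:

(0, 2): arr[0]=10 > arr[2]=1
(0, 4): arr[0]=10 > arr[4]=2
(0, 7): arr[0]=10 > arr[7]=6
(1, 2): arr[1]=18 > arr[2]=1
(1, 3): arr[1]=18 > arr[3]=13
(1, 4): arr[1]=18 > arr[4]=2
(1, 5): arr[1]=18 > arr[5]=16
(1, 6): arr[1]=18 > arr[6]=17
(1, 7): arr[1]=18 > arr[7]=6
(3, 4): arr[3]=13 > arr[4]=2
(3, 7): arr[3]=13 > arr[7]=6
(5, 7): arr[5]=16 > arr[7]=6
(6, 7): arr[6]=17 > arr[7]=6

Total inversions: 13

The array has 13 inversion(s): (0,2), (0,4), (0,7), (1,2), (1,3), (1,4), (1,5), (1,6), (1,7), (3,4), (3,7), (5,7), (6,7). Each pair (i,j) satisfies i < j and arr[i] > arr[j].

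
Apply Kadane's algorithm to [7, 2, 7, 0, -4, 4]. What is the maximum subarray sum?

Using Kadane's algorithm on [7, 2, 7, 0, -4, 4]:

Scanning through the array:
Position 1 (value 2): max_ending_here = 9, max_so_far = 9
Position 2 (value 7): max_ending_here = 16, max_so_far = 16
Position 3 (value 0): max_ending_here = 16, max_so_far = 16
Position 4 (value -4): max_ending_here = 12, max_so_far = 16
Position 5 (value 4): max_ending_here = 16, max_so_far = 16

Maximum subarray: [7, 2, 7]
Maximum sum: 16

The maximum subarray is [7, 2, 7] with sum 16. This subarray runs from index 0 to index 2.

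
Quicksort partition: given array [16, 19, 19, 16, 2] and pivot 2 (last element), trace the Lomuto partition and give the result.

Lomuto partition with pivot = 2:

Initial array: [16, 19, 19, 16, 2]

arr[0]=16 > 2: no swap
arr[1]=19 > 2: no swap
arr[2]=19 > 2: no swap
arr[3]=16 > 2: no swap

Place pivot at position 0: [2, 19, 19, 16, 16]
Pivot position: 0

After partitioning with pivot 2, the array becomes [2, 19, 19, 16, 16]. The pivot is placed at index 0. All elements to the left of the pivot are <= 2, and all elements to the right are > 2.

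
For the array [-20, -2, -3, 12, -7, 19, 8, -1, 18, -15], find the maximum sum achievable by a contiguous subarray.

Using Kadane's algorithm on [-20, -2, -3, 12, -7, 19, 8, -1, 18, -15]:

Scanning through the array:
Position 1 (value -2): max_ending_here = -2, max_so_far = -2
Position 2 (value -3): max_ending_here = -3, max_so_far = -2
Position 3 (value 12): max_ending_here = 12, max_so_far = 12
Position 4 (value -7): max_ending_here = 5, max_so_far = 12
Position 5 (value 19): max_ending_here = 24, max_so_far = 24
Position 6 (value 8): max_ending_here = 32, max_so_far = 32
Position 7 (value -1): max_ending_here = 31, max_so_far = 32
Position 8 (value 18): max_ending_here = 49, max_so_far = 49
Position 9 (value -15): max_ending_here = 34, max_so_far = 49

Maximum subarray: [12, -7, 19, 8, -1, 18]
Maximum sum: 49

The maximum subarray is [12, -7, 19, 8, -1, 18] with sum 49. This subarray runs from index 3 to index 8.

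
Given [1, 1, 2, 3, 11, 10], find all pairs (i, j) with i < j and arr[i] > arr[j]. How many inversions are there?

Finding inversions in [1, 1, 2, 3, 11, 10]:

(4, 5): arr[4]=11 > arr[5]=10

Total inversions: 1

The array has 1 inversion(s): (4,5). Each pair (i,j) satisfies i < j and arr[i] > arr[j].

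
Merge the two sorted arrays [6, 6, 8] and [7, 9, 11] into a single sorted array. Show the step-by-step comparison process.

Merging process:

Compare 6 vs 7: take 6 from left. Merged: [6]
Compare 6 vs 7: take 6 from left. Merged: [6, 6]
Compare 8 vs 7: take 7 from right. Merged: [6, 6, 7]
Compare 8 vs 9: take 8 from left. Merged: [6, 6, 7, 8]
Append remaining from right: [9, 11]. Merged: [6, 6, 7, 8, 9, 11]

Final merged array: [6, 6, 7, 8, 9, 11]
Total comparisons: 4

The merged array is [6, 6, 7, 8, 9, 11], requiring 4 comparisons. The merge step runs in O(n) time where n is the total number of elements.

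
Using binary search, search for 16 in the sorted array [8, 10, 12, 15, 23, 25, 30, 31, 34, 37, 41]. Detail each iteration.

Binary search for 16 in [8, 10, 12, 15, 23, 25, 30, 31, 34, 37, 41]:

lo=0, hi=10, mid=5, arr[mid]=25 -> 25 > 16, search left half
lo=0, hi=4, mid=2, arr[mid]=12 -> 12 < 16, search right half
lo=3, hi=4, mid=3, arr[mid]=15 -> 15 < 16, search right half
lo=4, hi=4, mid=4, arr[mid]=23 -> 23 > 16, search left half
lo=4 > hi=3, target 16 not found

Binary search determines that 16 is not in the array after 4 comparisons. The search space was exhausted without finding the target.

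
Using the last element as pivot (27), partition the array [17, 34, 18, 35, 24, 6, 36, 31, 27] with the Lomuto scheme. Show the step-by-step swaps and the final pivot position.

Lomuto partition with pivot = 27:

Initial array: [17, 34, 18, 35, 24, 6, 36, 31, 27]

arr[0]=17 <= 27: swap with position 0, array becomes [17, 34, 18, 35, 24, 6, 36, 31, 27]
arr[1]=34 > 27: no swap
arr[2]=18 <= 27: swap with position 1, array becomes [17, 18, 34, 35, 24, 6, 36, 31, 27]
arr[3]=35 > 27: no swap
arr[4]=24 <= 27: swap with position 2, array becomes [17, 18, 24, 35, 34, 6, 36, 31, 27]
arr[5]=6 <= 27: swap with position 3, array becomes [17, 18, 24, 6, 34, 35, 36, 31, 27]
arr[6]=36 > 27: no swap
arr[7]=31 > 27: no swap

Place pivot at position 4: [17, 18, 24, 6, 27, 35, 36, 31, 34]
Pivot position: 4

After partitioning with pivot 27, the array becomes [17, 18, 24, 6, 27, 35, 36, 31, 34]. The pivot is placed at index 4. All elements to the left of the pivot are <= 27, and all elements to the right are > 27.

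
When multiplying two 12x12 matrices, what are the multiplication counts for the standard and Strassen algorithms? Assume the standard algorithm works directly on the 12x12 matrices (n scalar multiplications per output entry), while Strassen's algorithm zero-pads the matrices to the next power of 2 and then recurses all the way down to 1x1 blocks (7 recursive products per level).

Matrix multiplication for 12x12 matrices:

Strassen's algorithm requires power-of-2 dimensions. Pad 12x12 to 16x16 (next power of 2).

Standard algorithm: 12^3 = 1728 multiplications
Strassen's algorithm: 7^(log2(16)) = 7^4 = 2401 multiplications
Difference: 1728 - 2401 = -673 (Strassen uses MORE here due to padding overhead — for small or just-over-power-of-2 n, padding can outweigh the per-level savings)

Standard: 1728 multiplications (12^3). Strassen: 2401 multiplications (7^4, after padding to 16x16). Strassen reduces 8 recursive multiplications to 7 at each level.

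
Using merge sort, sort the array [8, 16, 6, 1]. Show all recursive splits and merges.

Merge sort trace:

Split: [8, 16, 6, 1] -> [8, 16] and [6, 1]
  Split: [8, 16] -> [8] and [16]
  Merge: [8] + [16] -> [8, 16]
  Split: [6, 1] -> [6] and [1]
  Merge: [6] + [1] -> [1, 6]
Merge: [8, 16] + [1, 6] -> [1, 6, 8, 16]

Final sorted array: [1, 6, 8, 16]

The merge sort proceeds by recursively splitting the array and merging sorted halves.
After all merges, the sorted array is [1, 6, 8, 16].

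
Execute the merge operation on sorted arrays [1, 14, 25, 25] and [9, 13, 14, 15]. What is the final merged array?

Merging process:

Compare 1 vs 9: take 1 from left. Merged: [1]
Compare 14 vs 9: take 9 from right. Merged: [1, 9]
Compare 14 vs 13: take 13 from right. Merged: [1, 9, 13]
Compare 14 vs 14: take 14 from left. Merged: [1, 9, 13, 14]
Compare 25 vs 14: take 14 from right. Merged: [1, 9, 13, 14, 14]
Compare 25 vs 15: take 15 from right. Merged: [1, 9, 13, 14, 14, 15]
Append remaining from left: [25, 25]. Merged: [1, 9, 13, 14, 14, 15, 25, 25]

Final merged array: [1, 9, 13, 14, 14, 15, 25, 25]
Total comparisons: 6

The merged array is [1, 9, 13, 14, 14, 15, 25, 25], requiring 6 comparisons. The merge step runs in O(n) time where n is the total number of elements.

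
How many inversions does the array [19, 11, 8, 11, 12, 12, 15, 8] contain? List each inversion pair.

Finding inversions in [19, 11, 8, 11, 12, 12, 15, 8]:

(0, 1): arr[0]=19 > arr[1]=11
(0, 2): arr[0]=19 > arr[2]=8
(0, 3): arr[0]=19 > arr[3]=11
(0, 4): arr[0]=19 > arr[4]=12
(0, 5): arr[0]=19 > arr[5]=12
(0, 6): arr[0]=19 > arr[6]=15
(0, 7): arr[0]=19 > arr[7]=8
(1, 2): arr[1]=11 > arr[2]=8
(1, 7): arr[1]=11 > arr[7]=8
(3, 7): arr[3]=11 > arr[7]=8
(4, 7): arr[4]=12 > arr[7]=8
(5, 7): arr[5]=12 > arr[7]=8
(6, 7): arr[6]=15 > arr[7]=8

Total inversions: 13

The array has 13 inversion(s): (0,1), (0,2), (0,3), (0,4), (0,5), (0,6), (0,7), (1,2), (1,7), (3,7), (4,7), (5,7), (6,7). Each pair (i,j) satisfies i < j and arr[i] > arr[j].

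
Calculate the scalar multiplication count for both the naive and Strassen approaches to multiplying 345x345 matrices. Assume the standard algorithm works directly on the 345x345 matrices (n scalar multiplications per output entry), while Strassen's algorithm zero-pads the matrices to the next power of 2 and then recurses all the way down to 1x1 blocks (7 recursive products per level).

Matrix multiplication for 345x345 matrices:

Strassen's algorithm requires power-of-2 dimensions. Pad 345x345 to 512x512 (next power of 2).

Standard algorithm: 345^3 = 41063625 multiplications
Strassen's algorithm: 7^(log2(512)) = 7^9 = 40353607 multiplications
Savings: 41063625 - 40353607 = 710018 multiplications

Standard: 41063625 multiplications (345^3). Strassen: 40353607 multiplications (7^9, after padding to 512x512). Strassen reduces 8 recursive multiplications to 7 at each level.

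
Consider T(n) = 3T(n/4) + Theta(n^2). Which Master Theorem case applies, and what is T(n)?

Master Theorem for T(n) = 3T(n/4) + O(n^2):

a = 3, b = 4, c = 2
log_b(a) = log_4(3) = 0.7925

Case 3: c = 2 > log_4(3) = 0.7925
T(n) = O(n^2) = O(n^2)

For T(n) = 3T(n/4) + O(n^2): log_4(3) = 0.7925. This is Case 3 of the Master Theorem (c > log_b(a), work dominated by root), giving O(n^2).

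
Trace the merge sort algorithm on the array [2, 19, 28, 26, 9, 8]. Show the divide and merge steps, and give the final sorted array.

Merge sort trace:

Split: [2, 19, 28, 26, 9, 8] -> [2, 19, 28] and [26, 9, 8]
  Split: [2, 19, 28] -> [2] and [19, 28]
    Split: [19, 28] -> [19] and [28]
    Merge: [19] + [28] -> [19, 28]
  Merge: [2] + [19, 28] -> [2, 19, 28]
  Split: [26, 9, 8] -> [26] and [9, 8]
    Split: [9, 8] -> [9] and [8]
    Merge: [9] + [8] -> [8, 9]
  Merge: [26] + [8, 9] -> [8, 9, 26]
Merge: [2, 19, 28] + [8, 9, 26] -> [2, 8, 9, 19, 26, 28]

Final sorted array: [2, 8, 9, 19, 26, 28]

The merge sort proceeds by recursively splitting the array and merging sorted halves.
After all merges, the sorted array is [2, 8, 9, 19, 26, 28].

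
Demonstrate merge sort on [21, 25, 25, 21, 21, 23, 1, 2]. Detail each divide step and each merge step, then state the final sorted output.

Merge sort trace:

Split: [21, 25, 25, 21, 21, 23, 1, 2] -> [21, 25, 25, 21] and [21, 23, 1, 2]
  Split: [21, 25, 25, 21] -> [21, 25] and [25, 21]
    Split: [21, 25] -> [21] and [25]
    Merge: [21] + [25] -> [21, 25]
    Split: [25, 21] -> [25] and [21]
    Merge: [25] + [21] -> [21, 25]
  Merge: [21, 25] + [21, 25] -> [21, 21, 25, 25]
  Split: [21, 23, 1, 2] -> [21, 23] and [1, 2]
    Split: [21, 23] -> [21] and [23]
    Merge: [21] + [23] -> [21, 23]
    Split: [1, 2] -> [1] and [2]
    Merge: [1] + [2] -> [1, 2]
  Merge: [21, 23] + [1, 2] -> [1, 2, 21, 23]
Merge: [21, 21, 25, 25] + [1, 2, 21, 23] -> [1, 2, 21, 21, 21, 23, 25, 25]

Final sorted array: [1, 2, 21, 21, 21, 23, 25, 25]

The merge sort proceeds by recursively splitting the array and merging sorted halves.
After all merges, the sorted array is [1, 2, 21, 21, 21, 23, 25, 25].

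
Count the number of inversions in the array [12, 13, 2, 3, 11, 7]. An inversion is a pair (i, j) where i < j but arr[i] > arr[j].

Finding inversions in [12, 13, 2, 3, 11, 7]:

(0, 2): arr[0]=12 > arr[2]=2
(0, 3): arr[0]=12 > arr[3]=3
(0, 4): arr[0]=12 > arr[4]=11
(0, 5): arr[0]=12 > arr[5]=7
(1, 2): arr[1]=13 > arr[2]=2
(1, 3): arr[1]=13 > arr[3]=3
(1, 4): arr[1]=13 > arr[4]=11
(1, 5): arr[1]=13 > arr[5]=7
(4, 5): arr[4]=11 > arr[5]=7

Total inversions: 9

The array has 9 inversion(s): (0,2), (0,3), (0,4), (0,5), (1,2), (1,3), (1,4), (1,5), (4,5). Each pair (i,j) satisfies i < j and arr[i] > arr[j].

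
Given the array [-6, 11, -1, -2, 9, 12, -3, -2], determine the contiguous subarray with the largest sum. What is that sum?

Using Kadane's algorithm on [-6, 11, -1, -2, 9, 12, -3, -2]:

Scanning through the array:
Position 1 (value 11): max_ending_here = 11, max_so_far = 11
Position 2 (value -1): max_ending_here = 10, max_so_far = 11
Position 3 (value -2): max_ending_here = 8, max_so_far = 11
Position 4 (value 9): max_ending_here = 17, max_so_far = 17
Position 5 (value 12): max_ending_here = 29, max_so_far = 29
Position 6 (value -3): max_ending_here = 26, max_so_far = 29
Position 7 (value -2): max_ending_here = 24, max_so_far = 29

Maximum subarray: [11, -1, -2, 9, 12]
Maximum sum: 29

The maximum subarray is [11, -1, -2, 9, 12] with sum 29. This subarray runs from index 1 to index 5.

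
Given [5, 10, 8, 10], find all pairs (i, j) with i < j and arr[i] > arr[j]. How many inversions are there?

Finding inversions in [5, 10, 8, 10]:

(1, 2): arr[1]=10 > arr[2]=8

Total inversions: 1

The array has 1 inversion(s): (1,2). Each pair (i,j) satisfies i < j and arr[i] > arr[j].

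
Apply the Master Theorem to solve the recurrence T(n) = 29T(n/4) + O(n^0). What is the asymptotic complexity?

Master Theorem for T(n) = 29T(n/4) + O(n^0):

a = 29, b = 4, c = 0
log_b(a) = log_4(29) = 2.4290

Case 1: c = 0 < log_4(29) = 2.4290
T(n) = O(n^(log_4 29))

For T(n) = 29T(n/4) + O(n^0): log_4(29) = 2.4290. This is Case 1 of the Master Theorem (c < log_b(a), work dominated by leaves), giving O(n^(log_4 29)).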